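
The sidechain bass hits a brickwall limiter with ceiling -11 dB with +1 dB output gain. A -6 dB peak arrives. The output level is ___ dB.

A brickwall limiter is an ∞:1 compressor: any input above the ceiling is clamped to -11 dB.
Output gain then adds 1 dB: -11 + 1 = -10 dB.

-10 dB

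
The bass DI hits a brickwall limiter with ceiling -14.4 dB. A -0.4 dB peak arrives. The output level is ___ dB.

-14.4 dB

At ∞:1, everything above -14.4 dB is held at the ceiling.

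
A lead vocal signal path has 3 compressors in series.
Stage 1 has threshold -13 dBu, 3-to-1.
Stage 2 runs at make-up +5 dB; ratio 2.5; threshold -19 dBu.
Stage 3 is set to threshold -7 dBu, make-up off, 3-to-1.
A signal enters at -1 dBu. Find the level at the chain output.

Stage 1: overshoot 12 dB → 12/3 = 4 dB → -9 dBu.
Stage 2: overshoot 10 dB → 10/2.5 = 4 dB → -15 dBu; +5 dB make-up → -10 dBu.
Stage 3: -10 dBu ≤ -7 dBu, so stage 3 doesn't engage; output -10 dBu.

-10 dBu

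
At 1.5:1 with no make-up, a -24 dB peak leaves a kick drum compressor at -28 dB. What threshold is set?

-36 dB

Let T be the threshold. Output overshoot = (input overshoot)/R, so -28 − T = (-24 − T)/1.5.
1.5·(-28 − T) = -24 − T → 0.5·T = -42 − (-24) = -18.
T = -18/0.5 = -36 dB.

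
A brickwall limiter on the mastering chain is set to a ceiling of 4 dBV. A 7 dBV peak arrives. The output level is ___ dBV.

The limiter clamps the peak to its 4 dBV ceiling.

4 dBV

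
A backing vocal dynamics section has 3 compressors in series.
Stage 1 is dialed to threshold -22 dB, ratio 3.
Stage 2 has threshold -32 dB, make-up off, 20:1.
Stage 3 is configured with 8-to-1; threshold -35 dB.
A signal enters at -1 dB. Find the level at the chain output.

-34.51875 dB

Stage 1: -1 dB is 21 dB over -22 dB; at 3:1 that becomes 7 dB over, giving -15 dB.
Stage 2: -15 dB is 17 dB over -32 dB; at 20:1 that becomes 0.85 dB over, giving -31.15 dB.
Stage 3: overshoot 3.85 dB → 3.85/8 = 0.48125 dB → -34.51875 dB.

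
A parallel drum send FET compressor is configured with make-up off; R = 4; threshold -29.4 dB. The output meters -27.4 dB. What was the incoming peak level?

Post-compression overshoot = -27.4 − (-29.4) = 2 dB.
Undo the ratio: input overshoot = 2 × 4 = 8 dB, giving input = -21.4 dB.

-21.4 dB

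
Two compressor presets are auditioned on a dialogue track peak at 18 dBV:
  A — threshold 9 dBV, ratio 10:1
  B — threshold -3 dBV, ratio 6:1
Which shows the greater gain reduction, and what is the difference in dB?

A: GR = 9 − 9/10 = 8.1 dB.
B: GR = 21 − 21/6 = 17.5 dB.
Difference: 9.4 dB in favour of B.

B, by 9.4 dB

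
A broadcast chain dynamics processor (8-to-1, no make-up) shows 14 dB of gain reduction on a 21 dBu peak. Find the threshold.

5 dBu

Input is 16 dB above T (since output overshoot × R = input overshoot: (7 − T)·8 = 21 − T gives T = 5 dBu).
Check: 5 + (21 − 5)/8 = 5 + 2 = 7 dBu. ✓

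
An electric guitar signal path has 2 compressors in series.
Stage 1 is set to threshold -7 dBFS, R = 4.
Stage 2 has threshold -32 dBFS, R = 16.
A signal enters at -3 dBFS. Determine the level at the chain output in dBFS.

Stage 1: 4 dB above -7 dBFS, reduced 4:1 to 1 dB above → -6 dBFS.
Stage 2: 26 dB above -32 dBFS, reduced 16:1 to 1.625 dB above → -30.375 dBFS.

-30.375 dBFS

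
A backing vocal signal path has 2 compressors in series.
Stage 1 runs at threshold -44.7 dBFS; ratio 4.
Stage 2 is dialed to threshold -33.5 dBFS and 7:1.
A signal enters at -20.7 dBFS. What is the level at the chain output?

Stage 1: -20.7 dBFS is 24 dB over -44.7 dBFS; at 4:1 that becomes 6 dB over, giving -38.7 dBFS.
Stage 2: below threshold (-38.7 ≤ -33.5); passes unchanged; output -38.7 dBFS.

-38.7 dBFS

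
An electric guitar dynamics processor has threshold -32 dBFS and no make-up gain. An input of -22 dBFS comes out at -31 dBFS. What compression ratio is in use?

Input overshoot = -22 − (-32) = 10 dB; output overshoot = -31 − (-32) = 1 dB.
Ratio = 10 / 1 = 10.

10:1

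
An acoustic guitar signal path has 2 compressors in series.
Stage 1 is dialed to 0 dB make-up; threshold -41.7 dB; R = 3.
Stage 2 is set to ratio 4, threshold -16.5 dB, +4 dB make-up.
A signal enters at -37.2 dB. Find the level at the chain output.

Stage 1: overshoot 4.5 dB → 4.5/3 = 1.5 dB → -40.2 dB.
Stage 2: -40.2 dB ≤ -16.5 dB, so stage 2 doesn't engage; make-up brings it to -36.2 dB.

-36.2 dB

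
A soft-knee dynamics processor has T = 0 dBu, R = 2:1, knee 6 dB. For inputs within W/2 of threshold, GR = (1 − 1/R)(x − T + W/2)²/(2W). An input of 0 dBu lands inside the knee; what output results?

x − T + W/2 = 0 − 0 + 3 = 3.
GR = (1 − 1/2) × 3² / 12 = 0.5 × 9 / 12 = 0.375 dB.
Output = 0 − 0.375 = -0.375 dBu.

-0.375 dBu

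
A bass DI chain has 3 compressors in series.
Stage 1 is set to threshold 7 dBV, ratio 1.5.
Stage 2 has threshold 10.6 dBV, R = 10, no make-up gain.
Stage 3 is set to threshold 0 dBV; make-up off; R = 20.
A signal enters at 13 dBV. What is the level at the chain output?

Stage 1: 13 dBV is 6 dB over 7 dBV; at 1.5:1 that becomes 4 dB over, giving 11 dBV.
Stage 2: 11 dBV is 0.4 dB over 10.6 dBV; at 10:1 that becomes 0.04 dB over, giving 10.64 dBV.
Stage 3: overshoot 10.64 dB → 10.64/20 = 0.532 dB → 0.532 dBV.

0.532 dBV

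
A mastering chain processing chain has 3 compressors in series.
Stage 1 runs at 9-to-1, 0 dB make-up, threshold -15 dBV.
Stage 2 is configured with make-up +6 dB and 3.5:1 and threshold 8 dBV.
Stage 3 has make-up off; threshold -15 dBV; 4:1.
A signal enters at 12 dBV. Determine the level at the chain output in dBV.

Stage 1: 27 dB above -15 dBV, reduced 9:1 to 3 dB above → -12 dBV.
Stage 2: below threshold (-12 ≤ 8); passes unchanged; make-up brings it to -6 dBV.
Stage 3: overshoot 9 dB → 9/4 = 2.25 dB → -12.75 dBV.

-12.75 dBV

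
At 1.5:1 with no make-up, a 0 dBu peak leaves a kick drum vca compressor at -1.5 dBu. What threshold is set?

Let T be the threshold. Output overshoot = (input overshoot)/R, so -1.5 − T = (0 − T)/1.5.
1.5·(-1.5 − T) = 0 − T → 0.5·T = -2.25 − 0 = -2.25.
T = -2.25/0.5 = -4.5 dBu.

-4.5 dBu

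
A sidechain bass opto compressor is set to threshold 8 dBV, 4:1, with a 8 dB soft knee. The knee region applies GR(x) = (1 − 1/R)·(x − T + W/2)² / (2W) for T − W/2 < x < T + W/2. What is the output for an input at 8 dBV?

7.25 dBV

x − T + W/2 = 8 − 8 + 4 = 4.
GR = (1 − 1/4) × 4² / 16 = 0.75 × 16 / 16 = 0.75 dB.
Output = 8 − 0.75 = 7.25 dBV.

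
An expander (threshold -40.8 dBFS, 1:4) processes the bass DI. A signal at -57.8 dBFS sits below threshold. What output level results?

Undershoot = (-40.8) − (-57.8) = 17 dB.
At 1:4, that expands to 68 dB under threshold.
Output = -40.8 − 68 = -108.8 dBFS.

-108.8 dBFS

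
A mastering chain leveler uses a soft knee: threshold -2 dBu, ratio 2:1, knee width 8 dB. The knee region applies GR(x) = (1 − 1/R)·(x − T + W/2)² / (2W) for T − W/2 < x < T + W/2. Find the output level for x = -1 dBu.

x − T + W/2 = -1 − (-2) + 4 = 5.
GR = (1 − 1/2) × 5² / 16 = 0.5 × 25 / 16 = 0.78125 dB.
Output = -1 − 0.78125 = -1.78125 dBu.

-1.78125 dBu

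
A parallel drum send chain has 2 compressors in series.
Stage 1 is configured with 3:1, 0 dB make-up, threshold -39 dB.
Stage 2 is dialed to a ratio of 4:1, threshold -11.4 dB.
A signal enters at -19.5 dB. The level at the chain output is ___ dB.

Stage 1: 19.5 dB above -39 dB, reduced 3:1 to 6.5 dB above → -32.5 dB.
Stage 2: -32.5 dB is at or below the -11.4 dB threshold — no compression; output -32.5 dB.

-32.5 dB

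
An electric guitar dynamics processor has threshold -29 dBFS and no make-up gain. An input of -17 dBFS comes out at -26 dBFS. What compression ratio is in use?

Input overshoot = -17 − (-29) = 12 dB; output overshoot = -26 − (-29) = 3 dB.
Ratio = 12 / 3 = 4.

4:1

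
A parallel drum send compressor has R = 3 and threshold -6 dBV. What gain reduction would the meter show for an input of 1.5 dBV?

5 dB

The signal is 7.5 dB above threshold.
At 3:1, output sits 7.5/3 = 2.5 dB above threshold.
So the signal is attenuated by 7.5 − 2.5 = 5 dB.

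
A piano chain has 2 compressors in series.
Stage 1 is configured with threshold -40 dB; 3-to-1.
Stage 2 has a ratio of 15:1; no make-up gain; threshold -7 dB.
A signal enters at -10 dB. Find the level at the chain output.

-30 dB

Stage 1: overshoot 30 dB → 30/3 = 10 dB → -30 dB.
Stage 2: -30 dB ≤ -7 dB, so stage 2 doesn't engage; output -30 dB.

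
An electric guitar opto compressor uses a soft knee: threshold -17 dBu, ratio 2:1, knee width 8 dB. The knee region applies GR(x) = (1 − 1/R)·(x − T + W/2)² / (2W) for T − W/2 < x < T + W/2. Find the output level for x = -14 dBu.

x − T + W/2 = -14 − (-17) + 4 = 7.
GR = (1 − 1/2) × 7² / 16 = 0.5 × 49 / 16 = 1.53125 dB.
Output = -14 − 1.53125 = -15.53125 dBu.

-15.53125 dBu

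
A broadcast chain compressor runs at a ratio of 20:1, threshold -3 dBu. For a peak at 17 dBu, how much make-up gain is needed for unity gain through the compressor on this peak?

19 dB

Overshoot 20 dB → 20/20 = 1 dB after compression, so the compressed level is -3 + 1 = -2 dBu.
Make-up = target − compressed = 17 − (-2) = 19 dB.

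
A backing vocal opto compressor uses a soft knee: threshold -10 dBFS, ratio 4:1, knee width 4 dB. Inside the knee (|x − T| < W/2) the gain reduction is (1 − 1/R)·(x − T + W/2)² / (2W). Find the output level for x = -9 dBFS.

-9.84375 dBFS

x − T + W/2 = -9 − (-10) + 2 = 3.
GR = (1 − 1/4) × 3² / 8 = 0.75 × 9 / 8 = 0.84375 dB.
Output = -9 − 0.84375 = -9.84375 dBFS.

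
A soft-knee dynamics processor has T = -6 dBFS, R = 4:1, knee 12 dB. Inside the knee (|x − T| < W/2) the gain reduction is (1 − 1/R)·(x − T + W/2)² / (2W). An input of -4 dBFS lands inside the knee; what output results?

x − T + W/2 = -4 − (-6) + 6 = 8.
GR = (1 − 1/4) × 8² / 24 = 0.75 × 64 / 24 = 2 dB.
Output = -4 − 2 = -6 dBFS.

-6 dBFS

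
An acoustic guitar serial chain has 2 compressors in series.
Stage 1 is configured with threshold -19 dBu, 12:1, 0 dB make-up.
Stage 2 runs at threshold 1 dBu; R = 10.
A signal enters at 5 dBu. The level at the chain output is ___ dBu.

Stage 1: 24 dB above -19 dBu, reduced 12:1 to 2 dB above → -17 dBu.
Stage 2: below threshold (-17 ≤ 1); passes unchanged; output -17 dBu.

-17 dBu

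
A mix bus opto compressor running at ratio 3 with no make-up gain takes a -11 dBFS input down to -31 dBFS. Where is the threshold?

Let T be the threshold. Output overshoot = (input overshoot)/R, so -31 − T = (-11 − T)/3.
3·(-31 − T) = -11 − T → 2·T = -93 − (-11) = -82.
T = -82/2 = -41 dBFS.

-41 dBFS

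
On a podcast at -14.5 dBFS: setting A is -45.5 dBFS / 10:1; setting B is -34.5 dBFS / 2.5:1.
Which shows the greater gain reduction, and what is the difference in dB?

A: overshoot 31 dB → output overshoot 3.1 dB → GR 27.9 dB.
B: overshoot 20 dB → output overshoot 8 dB → GR 12 dB.
Difference: 15.9 dB in favour of A.

A, by 15.9 dB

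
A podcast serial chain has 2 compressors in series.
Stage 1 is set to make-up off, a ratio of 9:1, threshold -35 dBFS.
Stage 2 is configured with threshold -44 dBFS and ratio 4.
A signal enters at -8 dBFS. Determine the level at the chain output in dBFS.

-41 dBFS

Stage 1: overshoot 27 dB → 27/9 = 3 dB → -32 dBFS.
Stage 2: -32 dBFS is 12 dB over -44 dBFS; at 4:1 that becomes 3 dB over, giving -41 dBFS.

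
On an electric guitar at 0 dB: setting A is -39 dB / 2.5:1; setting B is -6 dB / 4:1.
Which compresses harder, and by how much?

A: overshoot 39 dB → output overshoot 15.6 dB → GR 23.4 dB.
B: overshoot 6 dB → output overshoot 1.5 dB → GR 4.5 dB.
Difference: 18.9 dB in favour of A.

A, by 18.9 dB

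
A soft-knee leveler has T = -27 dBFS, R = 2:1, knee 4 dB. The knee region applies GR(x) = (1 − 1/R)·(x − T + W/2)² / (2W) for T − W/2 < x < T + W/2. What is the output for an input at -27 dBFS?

-27.25 dBFS

x − T + W/2 = -27 − (-27) + 2 = 2.
GR = (1 − 1/2) × 2² / 8 = 0.5 × 4 / 8 = 0.25 dB.
Output = -27 − 0.25 = -27.25 dBFS.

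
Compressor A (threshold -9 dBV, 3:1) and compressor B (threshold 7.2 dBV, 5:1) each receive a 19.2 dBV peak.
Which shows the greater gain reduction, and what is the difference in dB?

A: 28.2 dB over, compressed to 9.4 dB over, so 18.8 dB of GR.
B: 12 dB over, compressed to 2.4 dB over, so 9.6 dB of GR.
A reduces 9.2 dB more.

A, by 9.2 dB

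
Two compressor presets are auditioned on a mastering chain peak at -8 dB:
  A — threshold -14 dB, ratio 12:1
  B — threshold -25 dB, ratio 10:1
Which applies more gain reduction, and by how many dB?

B, by 9.8 dB

A: overshoot 6 dB → output overshoot 0.5 dB → GR 5.5 dB.
B: overshoot 17 dB → output overshoot 1.7 dB → GR 15.3 dB.
B applies 9.8 dB more gain reduction.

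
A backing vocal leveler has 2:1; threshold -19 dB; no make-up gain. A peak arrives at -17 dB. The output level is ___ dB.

-18 dB

Overshoot: -17 − (-19) = 2 dB.
At 2:1 the overshoot is divided by 2, leaving 1 dB above threshold.
So the level is -19 + 1 = -18 dB.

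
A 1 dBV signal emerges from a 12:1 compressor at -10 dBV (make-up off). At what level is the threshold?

-11 dBV

Input is 12 dB above T (since output overshoot × R = input overshoot: (-10 − T)·12 = 1 − T gives T = -11 dBV).
Check: -11 + (1 − (-11))/12 = -11 + 1 = -10 dBV. ✓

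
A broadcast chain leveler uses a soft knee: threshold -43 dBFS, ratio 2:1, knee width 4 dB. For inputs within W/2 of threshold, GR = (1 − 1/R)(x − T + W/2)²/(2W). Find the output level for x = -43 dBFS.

x − T + W/2 = -43 − (-43) + 2 = 2.
GR = (1 − 1/2) × 2² / 8 = 0.5 × 4 / 8 = 0.25 dB.
Output = -43 − 0.25 = -43.25 dBFS.

-43.25 dBFS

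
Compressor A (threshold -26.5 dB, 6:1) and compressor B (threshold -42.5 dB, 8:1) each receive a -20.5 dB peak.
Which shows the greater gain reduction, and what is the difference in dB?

B, by 14.25 dB

A: GR = 6 − 6/6 = 5 dB.
B: GR = 22 − 22/8 = 19.25 dB.
B reduces 14.25 dB more.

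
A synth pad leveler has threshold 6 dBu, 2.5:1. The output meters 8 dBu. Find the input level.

11 dBu

The compressed level sits 8 − 6 = 2 dB over threshold.
Undo the ratio: input overshoot = 2 × 2.5 = 5 dB, giving input = 11 dBu.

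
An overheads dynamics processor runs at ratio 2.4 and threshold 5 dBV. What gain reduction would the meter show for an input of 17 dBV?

7 dB

The signal is 12 dB above threshold.
At 2.4:1, output sits 12/2.4 = 5 dB above threshold.
Gain reduction = 12 − 5 = 7 dB.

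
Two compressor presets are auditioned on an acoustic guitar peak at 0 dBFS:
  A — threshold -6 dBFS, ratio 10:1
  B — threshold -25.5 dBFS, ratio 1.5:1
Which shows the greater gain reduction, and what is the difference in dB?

B, by 3.1 dB

A: GR = 6 − 6/10 = 5.4 dB.
B: GR = 25.5 − 25.5/1.5 = 8.5 dB.
B reduces 3.1 dB more.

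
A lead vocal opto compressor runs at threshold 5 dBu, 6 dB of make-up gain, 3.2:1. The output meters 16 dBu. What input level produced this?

Stripping the +6 dB make-up gives 10 dBu at the gain stage.
The compressed level sits 10 − 5 = 5 dB over threshold.
Undo the ratio: input overshoot = 5 × 3.2 = 16 dB, giving input = 21 dBu.

21 dBu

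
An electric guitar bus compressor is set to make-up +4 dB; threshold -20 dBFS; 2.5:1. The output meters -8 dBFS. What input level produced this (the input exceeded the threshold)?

Before make-up, the level was -8 − 4 = -12 dBFS.
That's 8 dB above the -20 dBFS threshold.
Before 2.5:1 compression the overshoot was 8 × 2.5 = 20 dB, so input = -20 + 20 = 0 dBFS.

0 dBFS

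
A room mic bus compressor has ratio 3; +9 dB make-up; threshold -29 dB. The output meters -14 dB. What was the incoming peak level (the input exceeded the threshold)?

-11 dB

Before make-up, the level was -14 − 9 = -23 dB.
That's 6 dB above the -29 dB threshold.
Input overshoot = R × output overshoot = 18 dB → input = -29 + 18 = -11 dB.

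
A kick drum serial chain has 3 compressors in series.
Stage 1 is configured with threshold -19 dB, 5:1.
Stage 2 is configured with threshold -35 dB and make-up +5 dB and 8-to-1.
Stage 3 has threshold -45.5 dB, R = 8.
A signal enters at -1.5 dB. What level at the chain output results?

Stage 1: -1.5 dB is 17.5 dB over -19 dB; at 5:1 that becomes 3.5 dB over, giving -15.5 dB.
Stage 2: overshoot 19.5 dB → 19.5/8 = 2.4375 dB → -32.5625 dB; +5 dB make-up → -27.5625 dB.
Stage 3: 17.9375 dB above -45.5 dB, reduced 8:1 to 2.242188 dB above → -43.257812 dB.

-43.257812 dB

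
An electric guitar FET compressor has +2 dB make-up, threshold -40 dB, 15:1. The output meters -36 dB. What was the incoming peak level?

-10 dB

Remove make-up: -36 − 2 = -38 dB.
The compressed level sits -38 − (-40) = 2 dB over threshold.
Undo the ratio: input overshoot = 2 × 15 = 30 dB, giving input = -10 dB.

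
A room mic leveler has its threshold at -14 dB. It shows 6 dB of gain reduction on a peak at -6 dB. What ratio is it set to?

Input overshoot = -6 − (-14) = 8 dB.
Output overshoot = 8 − 6 = 2 dB.
Ratio = input overshoot / output overshoot = 8 / 2 = 4.

4:1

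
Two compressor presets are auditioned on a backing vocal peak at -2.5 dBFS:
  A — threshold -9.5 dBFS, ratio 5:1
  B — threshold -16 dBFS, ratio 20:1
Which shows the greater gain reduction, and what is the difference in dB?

B, by 7.225 dB

A: 7 dB over, compressed to 1.4 dB over, so 5.6 dB of GR.
B: 13.5 dB over, compressed to 0.675 dB over, so 12.825 dB of GR.
Difference: 7.225 dB in favour of B.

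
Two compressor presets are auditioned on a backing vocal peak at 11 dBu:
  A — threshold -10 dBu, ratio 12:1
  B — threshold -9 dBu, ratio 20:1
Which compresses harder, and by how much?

A: 21 dB over, compressed to 1.75 dB over, so 19.25 dB of GR.
B: 20 dB over, compressed to 1 dB over, so 19 dB of GR.
Difference: 0.25 dB in favour of A.

A, by 0.25 dB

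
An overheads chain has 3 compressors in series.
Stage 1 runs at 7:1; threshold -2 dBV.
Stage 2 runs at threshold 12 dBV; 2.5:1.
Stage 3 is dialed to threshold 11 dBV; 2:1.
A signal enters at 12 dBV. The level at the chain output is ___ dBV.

0 dBV

Stage 1: 12 dBV is 14 dB over -2 dBV; at 7:1 that becomes 2 dB over, giving 0 dBV.
Stage 2: 0 dBV is at or below the 12 dBV threshold — no compression; output 0 dBV.
Stage 3: 0 dBV is at or below the 11 dBV threshold — no compression; output 0 dBV.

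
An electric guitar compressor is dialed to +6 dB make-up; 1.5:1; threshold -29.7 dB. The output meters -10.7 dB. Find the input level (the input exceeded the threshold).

-10.2 dB

Before make-up, the level was -10.7 − 6 = -16.7 dB.
The compressed level sits -16.7 − (-29.7) = 13 dB over threshold.
Undo the ratio: input overshoot = 13 × 1.5 = 19.5 dB, giving input = -10.2 dB.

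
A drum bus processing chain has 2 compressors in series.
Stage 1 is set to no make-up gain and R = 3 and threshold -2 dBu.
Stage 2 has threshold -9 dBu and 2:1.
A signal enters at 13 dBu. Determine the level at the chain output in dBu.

-3 dBu

Stage 1: 15 dB above -2 dBu, reduced 3:1 to 5 dB above → 3 dBu.
Stage 2: 3 dBu is 12 dB over -9 dBu; at 2:1 that becomes 6 dB over, giving -3 dBu.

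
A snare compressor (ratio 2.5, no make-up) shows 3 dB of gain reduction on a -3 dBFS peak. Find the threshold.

Input is 5 dB above T (since output overshoot × R = input overshoot: (-6 − T)·2.5 = -3 − T gives T = -8 dBFS).
Check: -8 + (-3 − (-8))/2.5 = -8 + 2 = -6 dBFS. ✓

-8 dBFS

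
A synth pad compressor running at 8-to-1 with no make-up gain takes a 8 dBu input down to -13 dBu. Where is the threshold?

Gain reduction = 8 − (-13) = 21 dB; output overshoot = GR / (R − 1) = 21 / 7 = 3 dB.
Threshold = output − output overshoot = -13 − 3 = -16 dBu.

-16 dBu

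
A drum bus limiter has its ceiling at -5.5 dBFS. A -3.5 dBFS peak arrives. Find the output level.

-5.5 dBFS

At ∞:1, everything above -5.5 dBFS is held at the ceiling.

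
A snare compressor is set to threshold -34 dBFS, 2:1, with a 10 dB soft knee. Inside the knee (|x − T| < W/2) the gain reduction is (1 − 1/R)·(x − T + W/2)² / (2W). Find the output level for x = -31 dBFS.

-32.6 dBFS

x − T + W/2 = -31 − (-34) + 5 = 8.
GR = (1 − 1/2) × 8² / 20 = 0.5 × 64 / 20 = 1.6 dB.
Output = -31 − 1.6 = -32.6 dBFS.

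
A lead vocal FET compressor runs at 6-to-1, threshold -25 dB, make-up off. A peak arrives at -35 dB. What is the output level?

-35 dB is 10 dB below the -25 dB threshold, so no gain reduction is applied.
Output = input = -35 dB.

-35 dB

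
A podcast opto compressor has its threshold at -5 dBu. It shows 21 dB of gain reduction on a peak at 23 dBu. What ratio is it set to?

4:1

Input overshoot = 23 − (-5) = 28 dB.
Output overshoot = 28 − 21 = 7 dB.
Ratio = input overshoot / output overshoot = 28 / 7 = 4.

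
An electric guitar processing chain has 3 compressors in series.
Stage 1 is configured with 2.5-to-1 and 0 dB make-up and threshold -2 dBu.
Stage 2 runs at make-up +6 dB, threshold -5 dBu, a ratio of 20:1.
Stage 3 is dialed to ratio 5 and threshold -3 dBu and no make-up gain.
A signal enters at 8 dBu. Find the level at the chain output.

Stage 1: 8 dBu is 10 dB over -2 dBu; at 2.5:1 that becomes 4 dB over, giving 2 dBu.
Stage 2: overshoot 7 dB → 7/20 = 0.35 dB → -4.65 dBu; +6 dB make-up → 1.35 dBu.
Stage 3: 4.35 dB above -3 dBu, reduced 5:1 to 0.87 dB above → -2.13 dBu.

-2.13 dBu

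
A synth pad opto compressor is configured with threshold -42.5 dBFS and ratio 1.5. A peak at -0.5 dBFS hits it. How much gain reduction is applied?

14 dB

The signal is 42 dB above threshold.
After 1.5:1 compression the overshoot becomes 42/1.5 = 28 dB.
So the signal is attenuated by 42 − 28 = 14 dB.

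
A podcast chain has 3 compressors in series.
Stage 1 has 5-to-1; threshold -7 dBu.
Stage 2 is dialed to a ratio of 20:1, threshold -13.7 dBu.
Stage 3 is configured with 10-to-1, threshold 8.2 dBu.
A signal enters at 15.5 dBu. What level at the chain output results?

-13.14 dBu

Stage 1: 22.5 dB above -7 dBu, reduced 5:1 to 4.5 dB above → -2.5 dBu.
Stage 2: -2.5 dBu is 11.2 dB over -13.7 dBu; at 20:1 that becomes 0.56 dB over, giving -13.14 dBu.
Stage 3: below threshold (-13.14 ≤ 8.2); passes unchanged; output -13.14 dBu.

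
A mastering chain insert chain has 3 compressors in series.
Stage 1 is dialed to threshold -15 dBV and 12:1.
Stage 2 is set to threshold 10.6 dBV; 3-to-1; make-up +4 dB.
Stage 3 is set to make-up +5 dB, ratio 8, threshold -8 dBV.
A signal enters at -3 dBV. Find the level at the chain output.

Stage 1: 12 dB above -15 dBV, reduced 12:1 to 1 dB above → -14 dBV.
Stage 2: below threshold (-14 ≤ 10.6); passes unchanged; make-up brings it to -10 dBV.
Stage 3: below threshold (-10 ≤ -8); passes unchanged; make-up brings it to -5 dBV.

-5 dBV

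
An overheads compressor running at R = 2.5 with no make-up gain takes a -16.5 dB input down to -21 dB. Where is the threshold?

-24 dB

Input is 7.5 dB above T (since output overshoot × R = input overshoot: (-21 − T)·2.5 = -16.5 − T gives T = -24 dB).
Check: -24 + (-16.5 − (-24))/2.5 = -24 + 3 = -21 dB. ✓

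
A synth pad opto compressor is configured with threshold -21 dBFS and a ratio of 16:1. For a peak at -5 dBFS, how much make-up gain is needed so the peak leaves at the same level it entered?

15 dB

The peak compresses to -21 + 16/16 = -20 dBFS.
To reach -5 dBFS requires -5 − (-20) = 15 dB of make-up.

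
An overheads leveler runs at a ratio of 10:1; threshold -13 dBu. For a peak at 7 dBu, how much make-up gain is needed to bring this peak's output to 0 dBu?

11 dB

The peak compresses to -13 + 20/10 = -11 dBu.
To reach 0 dBu requires 0 − (-11) = 11 dB of make-up.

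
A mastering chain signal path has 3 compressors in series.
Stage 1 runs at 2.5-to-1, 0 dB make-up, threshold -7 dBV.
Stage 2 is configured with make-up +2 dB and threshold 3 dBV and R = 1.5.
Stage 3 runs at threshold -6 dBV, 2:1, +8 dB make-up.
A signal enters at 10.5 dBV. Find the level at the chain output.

Stage 1: overshoot 17.5 dB → 17.5/2.5 = 7 dB → 0 dBV.
Stage 2: below threshold (0 ≤ 3); passes unchanged; make-up brings it to 2 dBV.
Stage 3: overshoot 8 dB → 8/2 = 4 dB → -2 dBV; +8 dB make-up → 6 dBV.

6 dBV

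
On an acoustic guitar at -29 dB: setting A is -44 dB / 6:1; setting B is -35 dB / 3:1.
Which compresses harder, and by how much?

A: overshoot 15 dB → output overshoot 2.5 dB → GR 12.5 dB.
B: overshoot 6 dB → output overshoot 2 dB → GR 4 dB.
A reduces 8.5 dB more.

A, by 8.5 dB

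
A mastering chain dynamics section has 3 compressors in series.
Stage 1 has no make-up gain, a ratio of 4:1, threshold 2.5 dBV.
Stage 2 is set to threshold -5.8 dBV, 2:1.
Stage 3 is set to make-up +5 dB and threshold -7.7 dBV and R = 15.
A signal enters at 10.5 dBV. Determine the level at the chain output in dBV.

-2.23 dBV

Stage 1: 8 dB above 2.5 dBV, reduced 4:1 to 2 dB above → 4.5 dBV.
Stage 2: 10.3 dB above -5.8 dBV, reduced 2:1 to 5.15 dB above → -0.65 dBV.
Stage 3: -0.65 dBV is 7.05 dB over -7.7 dBV; at 15:1 that becomes 0.47 dB over, giving -7.23 dBV; +5 dB make-up → -2.23 dBV.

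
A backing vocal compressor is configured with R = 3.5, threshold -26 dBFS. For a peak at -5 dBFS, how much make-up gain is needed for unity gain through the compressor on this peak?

The peak compresses to -26 + 21/3.5 = -20 dBFS.
To reach -5 dBFS requires -5 − (-20) = 15 dB of make-up.

15 dB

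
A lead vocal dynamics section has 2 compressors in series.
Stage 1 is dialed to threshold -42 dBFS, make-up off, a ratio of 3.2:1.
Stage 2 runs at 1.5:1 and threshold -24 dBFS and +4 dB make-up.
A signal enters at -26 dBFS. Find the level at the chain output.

Stage 1: 16 dB above -42 dBFS, reduced 3.2:1 to 5 dB above → -37 dBFS.
Stage 2: -37 dBFS ≤ -24 dBFS, so stage 2 doesn't engage; make-up brings it to -33 dBFS.

-33 dBFS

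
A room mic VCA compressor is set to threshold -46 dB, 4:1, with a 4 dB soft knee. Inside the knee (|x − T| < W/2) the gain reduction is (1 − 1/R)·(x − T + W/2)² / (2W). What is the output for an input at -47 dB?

-47.09375 dB

x − T + W/2 = -47 − (-46) + 2 = 1.
GR = (1 − 1/4) × 1² / 8 = 0.75 × 1 / 8 = 0.09375 dB.
Output = -47 − 0.09375 = -47.09375 dB.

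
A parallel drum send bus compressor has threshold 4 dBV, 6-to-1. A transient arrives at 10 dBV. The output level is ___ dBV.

5 dBV

The input is 6 dB above the 4 dBV threshold.
The 6 dB excess becomes 1 dB after 6:1 reduction.
That puts the output at 5 dBV.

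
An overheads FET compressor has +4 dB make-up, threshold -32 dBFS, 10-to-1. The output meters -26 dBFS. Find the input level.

Remove make-up: -26 − 4 = -30 dBFS.
The compressed level sits -30 − (-32) = 2 dB over threshold.
Before 10:1 compression the overshoot was 2 × 10 = 20 dB, so input = -32 + 20 = -12 dBFS.

-12 dBFS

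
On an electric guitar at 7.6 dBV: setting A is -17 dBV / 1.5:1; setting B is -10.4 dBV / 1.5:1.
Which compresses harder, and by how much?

A, by 2.2 dB

A: GR = 24.6 − 24.6/1.5 = 8.2 dB.
B: GR = 18 − 18/1.5 = 6 dB.
A applies 2.2 dB more gain reduction.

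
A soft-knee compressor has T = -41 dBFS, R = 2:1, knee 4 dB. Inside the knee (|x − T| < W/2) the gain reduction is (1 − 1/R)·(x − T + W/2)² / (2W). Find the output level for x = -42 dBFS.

-42.0625 dBFS

x − T + W/2 = -42 − (-41) + 2 = 1.
GR = (1 − 1/2) × 1² / 8 = 0.5 × 1 / 8 = 0.0625 dB.
Output = -42 − 0.0625 = -42.0625 dBFS.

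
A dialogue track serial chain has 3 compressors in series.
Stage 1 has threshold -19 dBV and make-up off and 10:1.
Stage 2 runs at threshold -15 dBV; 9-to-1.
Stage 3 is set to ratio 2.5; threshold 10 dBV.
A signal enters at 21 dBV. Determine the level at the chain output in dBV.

Stage 1: overshoot 40 dB → 40/10 = 4 dB → -15 dBV.
Stage 2: -15 dBV ≤ -15 dBV, so stage 2 doesn't engage; output -15 dBV.
Stage 3: below threshold (-15 ≤ 10); passes unchanged; output -15 dBV.

-15 dBV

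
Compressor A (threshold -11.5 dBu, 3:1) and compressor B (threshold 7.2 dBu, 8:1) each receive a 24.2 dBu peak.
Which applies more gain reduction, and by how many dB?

A: overshoot 35.7 dB → output overshoot 11.9 dB → GR 23.8 dB.
B: overshoot 17 dB → output overshoot 2.125 dB → GR 14.875 dB.
A applies 8.925 dB more gain reduction.

A, by 8.925 dB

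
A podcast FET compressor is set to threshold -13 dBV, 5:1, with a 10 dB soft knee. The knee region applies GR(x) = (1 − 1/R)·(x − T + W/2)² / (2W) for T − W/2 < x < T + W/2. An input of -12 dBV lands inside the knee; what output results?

-13.44 dBV

x − T + W/2 = -12 − (-13) + 5 = 6.
GR = (1 − 1/5) × 6² / 20 = 0.8 × 36 / 20 = 1.44 dB.
Output = -12 − 1.44 = -13.44 dBV.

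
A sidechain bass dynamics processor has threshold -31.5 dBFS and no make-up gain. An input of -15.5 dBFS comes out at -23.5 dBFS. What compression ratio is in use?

2:1

Input overshoot = -15.5 − (-31.5) = 16 dB; output overshoot = -23.5 − (-31.5) = 8 dB.
Ratio = 16 / 8 = 2.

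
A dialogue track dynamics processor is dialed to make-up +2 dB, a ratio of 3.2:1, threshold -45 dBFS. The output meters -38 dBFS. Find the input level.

Before make-up, the level was -38 − 2 = -40 dBFS.
The compressed level sits -40 − (-45) = 5 dB over threshold.
Before 3.2:1 compression the overshoot was 5 × 3.2 = 16 dB, so input = -45 + 16 = -29 dBFS.

-29 dBFS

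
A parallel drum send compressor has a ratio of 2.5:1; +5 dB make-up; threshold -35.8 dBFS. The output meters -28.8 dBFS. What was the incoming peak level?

Remove make-up: -28.8 − 5 = -33.8 dBFS.
That's 2 dB above the -35.8 dBFS threshold.
Before 2.5:1 compression the overshoot was 2 × 2.5 = 5 dB, so input = -35.8 + 5 = -30.8 dBFS.

-30.8 dBFS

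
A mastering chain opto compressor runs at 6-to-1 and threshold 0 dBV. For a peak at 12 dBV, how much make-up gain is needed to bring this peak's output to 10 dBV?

8 dB

The peak compresses to 0 + 12/6 = 2 dBV.
To reach 10 dBV requires 10 − 2 = 8 dB of make-up.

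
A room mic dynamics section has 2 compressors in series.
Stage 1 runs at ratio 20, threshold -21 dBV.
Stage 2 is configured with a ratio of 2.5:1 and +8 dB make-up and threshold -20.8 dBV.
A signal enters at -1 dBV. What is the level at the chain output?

Stage 1: overshoot 20 dB → 20/20 = 1 dB → -20 dBV.
Stage 2: -20 dBV is 0.8 dB over -20.8 dBV; at 2.5:1 that becomes 0.32 dB over, giving -20.48 dBV; +8 dB make-up → -12.48 dBV.

-12.48 dBV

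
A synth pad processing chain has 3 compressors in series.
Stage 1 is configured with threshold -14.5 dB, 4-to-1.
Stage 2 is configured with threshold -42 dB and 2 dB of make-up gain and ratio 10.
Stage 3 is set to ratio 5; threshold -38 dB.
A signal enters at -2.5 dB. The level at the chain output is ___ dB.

-37.79 dB

Stage 1: overshoot 12 dB → 12/4 = 3 dB → -11.5 dB.
Stage 2: overshoot 30.5 dB → 30.5/10 = 3.05 dB → -38.95 dB; +2 dB make-up → -36.95 dB.
Stage 3: overshoot 1.05 dB → 1.05/5 = 0.21 dB → -37.79 dB.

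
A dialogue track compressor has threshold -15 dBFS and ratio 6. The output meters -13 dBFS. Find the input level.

The compressed level sits -13 − (-15) = 2 dB over threshold.
Undo the ratio: input overshoot = 2 × 6 = 12 dB, giving input = -3 dBFS.

-3 dBFS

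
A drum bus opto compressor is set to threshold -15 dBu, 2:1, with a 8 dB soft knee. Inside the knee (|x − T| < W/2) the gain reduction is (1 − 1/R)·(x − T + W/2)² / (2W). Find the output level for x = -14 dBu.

-14.78125 dBu

x − T + W/2 = -14 − (-15) + 4 = 5.
GR = (1 − 1/2) × 5² / 16 = 0.5 × 25 / 16 = 0.78125 dB.
Output = -14 − 0.78125 = -14.78125 dBu.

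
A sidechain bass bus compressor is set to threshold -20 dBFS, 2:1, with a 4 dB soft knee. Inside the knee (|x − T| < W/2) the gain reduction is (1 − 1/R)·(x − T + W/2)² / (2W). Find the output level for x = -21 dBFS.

x − T + W/2 = -21 − (-20) + 2 = 1.
GR = (1 − 1/2) × 1² / 8 = 0.5 × 1 / 8 = 0.0625 dB.
Output = -21 − 0.0625 = -21.0625 dBFS.

-21.0625 dBFS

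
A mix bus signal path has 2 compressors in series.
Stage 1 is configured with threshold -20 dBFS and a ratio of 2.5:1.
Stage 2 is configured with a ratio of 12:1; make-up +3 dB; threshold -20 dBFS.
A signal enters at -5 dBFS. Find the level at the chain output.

-16.5 dBFS

Stage 1: overshoot 15 dB → 15/2.5 = 6 dB → -14 dBFS.
Stage 2: -14 dBFS is 6 dB over -20 dBFS; at 12:1 that becomes 0.5 dB over, giving -19.5 dBFS; +3 dB make-up → -16.5 dBFS.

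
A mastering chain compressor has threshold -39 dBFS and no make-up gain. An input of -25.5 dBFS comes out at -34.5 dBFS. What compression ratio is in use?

3:1

Input overshoot = -25.5 − (-39) = 13.5 dB; output overshoot = -34.5 − (-39) = 4.5 dB.
Ratio = 13.5 / 4.5 = 3.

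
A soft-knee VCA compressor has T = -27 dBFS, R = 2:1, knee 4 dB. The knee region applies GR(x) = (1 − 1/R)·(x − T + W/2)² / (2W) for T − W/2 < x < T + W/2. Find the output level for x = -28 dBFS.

x − T + W/2 = -28 − (-27) + 2 = 1.
GR = (1 − 1/2) × 1² / 8 = 0.5 × 1 / 8 = 0.0625 dB.
Output = -28 − 0.0625 = -28.0625 dBFS.

-28.0625 dBFS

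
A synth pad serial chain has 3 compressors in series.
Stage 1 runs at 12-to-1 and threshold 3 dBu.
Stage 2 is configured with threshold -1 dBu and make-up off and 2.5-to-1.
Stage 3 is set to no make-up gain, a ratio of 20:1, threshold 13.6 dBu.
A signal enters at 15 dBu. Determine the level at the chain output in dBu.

1 dBu

Stage 1: overshoot 12 dB → 12/12 = 1 dB → 4 dBu.
Stage 2: 5 dB above -1 dBu, reduced 2.5:1 to 2 dB above → 1 dBu.
Stage 3: 1 dBu ≤ 13.6 dBu, so stage 3 doesn't engage; output 1 dBu.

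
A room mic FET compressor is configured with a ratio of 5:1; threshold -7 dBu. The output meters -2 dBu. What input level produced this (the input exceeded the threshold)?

18 dBu

The compressed level sits -2 − (-7) = 5 dB over threshold.
Undo the ratio: input overshoot = 5 × 5 = 25 dB, giving input = 18 dBu.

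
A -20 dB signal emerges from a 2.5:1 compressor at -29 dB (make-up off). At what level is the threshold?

-35 dB

Gain reduction = -20 − (-29) = 9 dB; output overshoot = GR / (R − 1) = 9 / 1.5 = 6 dB.
Threshold = output − output overshoot = -29 − 6 = -35 dB.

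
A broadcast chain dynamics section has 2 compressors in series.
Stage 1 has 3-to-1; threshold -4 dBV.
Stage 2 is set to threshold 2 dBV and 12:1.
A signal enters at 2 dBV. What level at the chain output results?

-2 dBV

Stage 1: 6 dB above -4 dBV, reduced 3:1 to 2 dB above → -2 dBV.
Stage 2: -2 dBV ≤ 2 dBV, so stage 2 doesn't engage; output -2 dBV.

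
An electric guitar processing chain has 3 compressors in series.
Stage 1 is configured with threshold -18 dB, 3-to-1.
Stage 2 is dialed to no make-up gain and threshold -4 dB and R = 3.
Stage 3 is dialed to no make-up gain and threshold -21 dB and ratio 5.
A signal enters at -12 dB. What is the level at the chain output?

Stage 1: 6 dB above -18 dB, reduced 3:1 to 2 dB above → -16 dB.
Stage 2: below threshold (-16 ≤ -4); passes unchanged; output -16 dB.
Stage 3: 5 dB above -21 dB, reduced 5:1 to 1 dB above → -20 dB.

-20 dB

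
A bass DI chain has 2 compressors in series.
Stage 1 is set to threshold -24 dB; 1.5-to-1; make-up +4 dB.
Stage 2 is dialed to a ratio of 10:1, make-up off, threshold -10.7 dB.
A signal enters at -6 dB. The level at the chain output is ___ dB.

Stage 1: 18 dB above -24 dB, reduced 1.5:1 to 12 dB above → -12 dB; +4 dB make-up → -8 dB.
Stage 2: -8 dB is 2.7 dB over -10.7 dB; at 10:1 that becomes 0.27 dB over, giving -10.43 dB.

-10.43 dB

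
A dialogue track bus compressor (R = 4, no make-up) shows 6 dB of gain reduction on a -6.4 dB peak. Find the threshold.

-14.4 dB

Input is 8 dB above T (since output overshoot × R = input overshoot: (-12.4 − T)·4 = -6.4 − T gives T = -14.4 dB).
Check: -14.4 + (-6.4 − (-14.4))/4 = -14.4 + 2 = -12.4 dB. ✓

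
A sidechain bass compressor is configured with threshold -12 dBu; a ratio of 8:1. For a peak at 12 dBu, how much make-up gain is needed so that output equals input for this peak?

21 dB

Without make-up, output = threshold + overshoot/8 = -12 + 3 = -9 dBu.
Gap to target: 21 dB.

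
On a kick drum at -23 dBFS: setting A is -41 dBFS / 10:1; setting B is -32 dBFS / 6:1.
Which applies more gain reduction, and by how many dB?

A, by 8.7 dB

A: 18 dB over, compressed to 1.8 dB over, so 16.2 dB of GR.
B: 9 dB over, compressed to 1.5 dB over, so 7.5 dB of GR.
Difference: 8.7 dB in favour of A.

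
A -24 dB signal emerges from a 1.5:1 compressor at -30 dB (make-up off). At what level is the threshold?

-42 dB

Input is 18 dB above T (since output overshoot × R = input overshoot: (-30 − T)·1.5 = -24 − T gives T = -42 dB).
Check: -42 + (-24 − (-42))/1.5 = -42 + 12 = -30 dB. ✓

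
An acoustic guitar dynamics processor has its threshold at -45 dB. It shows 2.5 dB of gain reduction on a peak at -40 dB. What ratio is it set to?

Input overshoot = -40 − (-45) = 5 dB.
Output overshoot = 5 − 2.5 = 2.5 dB.
Ratio = input overshoot / output overshoot = 5 / 2.5 = 2.

2:1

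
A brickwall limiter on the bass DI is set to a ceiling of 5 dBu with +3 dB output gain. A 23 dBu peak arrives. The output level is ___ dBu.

8 dBu

At ∞:1, everything above 5 dBu is held at the ceiling.
Output gain then adds 3 dB: 5 + 3 = 8 dBu.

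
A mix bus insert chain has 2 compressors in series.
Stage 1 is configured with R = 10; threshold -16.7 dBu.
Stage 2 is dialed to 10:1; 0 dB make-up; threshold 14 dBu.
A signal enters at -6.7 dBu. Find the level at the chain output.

Stage 1: overshoot 10 dB → 10/10 = 1 dB → -15.7 dBu.
Stage 2: -15.7 dBu ≤ 14 dBu, so stage 2 doesn't engage; output -15.7 dBu.

-15.7 dBu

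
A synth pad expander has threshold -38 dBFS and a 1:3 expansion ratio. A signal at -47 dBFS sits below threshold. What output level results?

The input is 9 dB below the -38 dBFS threshold.
A 1:3 expander multiplies undershoot by 3: 9 × 3 = 27 dB below threshold.
Output = -38 − 27 = -65 dBFS.

-65 dBFS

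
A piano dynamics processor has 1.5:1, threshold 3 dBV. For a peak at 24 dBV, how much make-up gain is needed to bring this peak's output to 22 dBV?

Overshoot 21 dB → 21/1.5 = 14 dB after compression, so the compressed level is 3 + 14 = 17 dBV.
Make-up = target − compressed = 22 − 17 = 5 dB.

5 dB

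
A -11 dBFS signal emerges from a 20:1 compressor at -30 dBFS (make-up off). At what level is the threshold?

-31 dBFS

Let T be the threshold. Output overshoot = (input overshoot)/R, so -30 − T = (-11 − T)/20.
20·(-30 − T) = -11 − T → 19·T = -600 − (-11) = -589.
T = -589/19 = -31 dBFS.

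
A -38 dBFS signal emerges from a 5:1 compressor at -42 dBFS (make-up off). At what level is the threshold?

-43 dBFS

Let T be the threshold. Output overshoot = (input overshoot)/R, so -42 − T = (-38 − T)/5.
5·(-42 − T) = -38 − T → 4·T = -210 − (-38) = -172.
T = -172/4 = -43 dBFS.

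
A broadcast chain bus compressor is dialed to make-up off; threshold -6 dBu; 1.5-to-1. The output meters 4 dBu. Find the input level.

9 dBu

That's 10 dB above the -6 dBu threshold.
Input overshoot = R × output overshoot = 15 dB → input = -6 + 15 = 9 dBu.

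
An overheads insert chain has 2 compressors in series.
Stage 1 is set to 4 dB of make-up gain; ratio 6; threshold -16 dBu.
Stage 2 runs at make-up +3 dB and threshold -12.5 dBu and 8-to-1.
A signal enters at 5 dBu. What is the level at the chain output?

-9 dBu

Stage 1: 5 dBu is 21 dB over -16 dBu; at 6:1 that becomes 3.5 dB over, giving -12.5 dBu; +4 dB make-up → -8.5 dBu.
Stage 2: -8.5 dBu is 4 dB over -12.5 dBu; at 8:1 that becomes 0.5 dB over, giving -12 dBu; +3 dB make-up → -9 dBu.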